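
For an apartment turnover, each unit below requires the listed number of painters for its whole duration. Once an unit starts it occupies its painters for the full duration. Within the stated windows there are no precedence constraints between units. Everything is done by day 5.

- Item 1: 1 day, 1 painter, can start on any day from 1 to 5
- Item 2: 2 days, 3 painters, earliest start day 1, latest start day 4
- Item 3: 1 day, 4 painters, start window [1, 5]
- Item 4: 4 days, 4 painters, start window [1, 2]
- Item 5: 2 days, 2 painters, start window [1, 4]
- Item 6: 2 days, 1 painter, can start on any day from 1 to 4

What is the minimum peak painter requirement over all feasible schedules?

7

Early-start (Item 1@1, Item 2@1, Item 3@1, Item 4@1, Item 5@1, Item 6@1) gives peak 15: d1:15  d2:10  d3:4  d4:4  d5:0.
Shift Item 2→2, Item 4→2, Item 5→4, Item 6→4.
Schedule Item 1@1, Item 2@2, Item 3@1, Item 4@2, Item 5@4, Item 6@4: d1:5  d2:7  d3:7  d4:7  d5:7 — peak 7.
Total painter-days = 33 over 5 days ⇒ peak ≥ ⌈33/5⌉ = 7, so 7 is optimal.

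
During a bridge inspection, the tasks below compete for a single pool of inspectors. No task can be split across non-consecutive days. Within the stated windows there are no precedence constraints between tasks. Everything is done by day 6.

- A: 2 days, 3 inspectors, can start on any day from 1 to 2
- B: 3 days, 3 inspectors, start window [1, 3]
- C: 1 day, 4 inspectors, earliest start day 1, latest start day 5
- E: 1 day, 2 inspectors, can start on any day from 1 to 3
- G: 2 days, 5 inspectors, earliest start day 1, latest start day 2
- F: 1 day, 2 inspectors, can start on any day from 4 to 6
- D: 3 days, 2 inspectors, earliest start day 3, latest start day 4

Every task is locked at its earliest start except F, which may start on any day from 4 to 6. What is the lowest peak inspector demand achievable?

F@4: d1:17  d2:11  d3:5  d4:4  d5:2  d6:0 → peak 17
F@5: d1:17  d2:11  d3:5  d4:2  d5:4  d6:0 → peak 17
F@6: d1:17  d2:11  d3:5  d4:2  d5:2  d6:2 → peak 17
Best is F@4, peak 17.

17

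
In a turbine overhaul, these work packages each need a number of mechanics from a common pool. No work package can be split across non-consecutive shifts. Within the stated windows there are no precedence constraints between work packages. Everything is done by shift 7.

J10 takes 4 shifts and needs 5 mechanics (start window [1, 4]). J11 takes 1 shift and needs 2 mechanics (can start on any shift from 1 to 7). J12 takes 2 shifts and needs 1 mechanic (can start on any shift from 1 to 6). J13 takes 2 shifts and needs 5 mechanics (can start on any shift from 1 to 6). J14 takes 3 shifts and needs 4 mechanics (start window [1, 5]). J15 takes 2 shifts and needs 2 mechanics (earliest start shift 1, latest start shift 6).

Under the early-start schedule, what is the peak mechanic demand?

19

Early-start schedule: J10@1, J11@1, J12@1, J13@1, J14@1, J15@1.
Load per shift: shift 1: 19, shift 2: 17, shift 3: 9, shift 4: 5, shift 5: 0, shift 6: 0, shift 7: 0.
Peak is 19.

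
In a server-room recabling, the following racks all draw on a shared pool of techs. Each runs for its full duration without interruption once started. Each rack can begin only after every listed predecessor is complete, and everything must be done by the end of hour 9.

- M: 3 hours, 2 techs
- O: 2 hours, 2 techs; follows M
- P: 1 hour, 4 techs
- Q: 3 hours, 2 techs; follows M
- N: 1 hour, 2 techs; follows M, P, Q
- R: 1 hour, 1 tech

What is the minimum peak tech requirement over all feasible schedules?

4

Early-start (M@1, O@4, P@1, Q@4, N@7, R@1) gives peak 7: h1:7  h2:2  h3:2  h4:4  h5:4  h6:2  h7:2  h8:0  h9:0.
Shift P→7, N→8.
Schedule M@1, O@4, P@7, Q@4, N@8, R@1: h1:3  h2:2  h3:2  h4:4  h5:4  h6:2  h7:4  h8:2  h9:0 — peak 4.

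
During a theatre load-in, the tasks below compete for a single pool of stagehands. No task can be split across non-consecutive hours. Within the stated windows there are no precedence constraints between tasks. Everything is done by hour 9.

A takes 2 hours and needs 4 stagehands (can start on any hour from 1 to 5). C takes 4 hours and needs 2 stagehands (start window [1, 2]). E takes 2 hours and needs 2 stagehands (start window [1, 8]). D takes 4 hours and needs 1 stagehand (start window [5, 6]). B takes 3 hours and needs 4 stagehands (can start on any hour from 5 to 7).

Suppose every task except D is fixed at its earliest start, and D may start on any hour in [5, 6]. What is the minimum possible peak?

D@5: h1:8  h2:8  h3:2  h4:2  h5:5  h6:5  h7:5  h8:1  h9:0 → peak 8
D@6: h1:8  h2:8  h3:2  h4:2  h5:4  h6:5  h7:5  h8:1  h9:1 → peak 8
Best is D@5, peak 8.

8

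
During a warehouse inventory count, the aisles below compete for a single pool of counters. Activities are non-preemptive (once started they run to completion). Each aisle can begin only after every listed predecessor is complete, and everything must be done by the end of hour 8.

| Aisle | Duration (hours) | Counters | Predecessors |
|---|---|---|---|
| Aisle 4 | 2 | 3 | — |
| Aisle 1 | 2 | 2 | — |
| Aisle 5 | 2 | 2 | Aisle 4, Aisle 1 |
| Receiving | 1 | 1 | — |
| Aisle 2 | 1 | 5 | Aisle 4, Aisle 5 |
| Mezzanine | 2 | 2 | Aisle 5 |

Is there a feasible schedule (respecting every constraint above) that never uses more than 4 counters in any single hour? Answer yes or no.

no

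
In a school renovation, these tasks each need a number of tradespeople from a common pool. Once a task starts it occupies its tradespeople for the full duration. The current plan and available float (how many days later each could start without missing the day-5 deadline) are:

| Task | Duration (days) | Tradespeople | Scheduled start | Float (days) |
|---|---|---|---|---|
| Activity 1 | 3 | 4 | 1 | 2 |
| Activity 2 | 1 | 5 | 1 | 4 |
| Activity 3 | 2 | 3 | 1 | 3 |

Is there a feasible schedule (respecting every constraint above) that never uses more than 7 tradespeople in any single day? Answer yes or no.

Schedule Activity 1@1, Activity 2@4, Activity 3@1: d1:7  d2:7  d3:4  d4:5  d5:0 — peak 7 ≤ 7.

yes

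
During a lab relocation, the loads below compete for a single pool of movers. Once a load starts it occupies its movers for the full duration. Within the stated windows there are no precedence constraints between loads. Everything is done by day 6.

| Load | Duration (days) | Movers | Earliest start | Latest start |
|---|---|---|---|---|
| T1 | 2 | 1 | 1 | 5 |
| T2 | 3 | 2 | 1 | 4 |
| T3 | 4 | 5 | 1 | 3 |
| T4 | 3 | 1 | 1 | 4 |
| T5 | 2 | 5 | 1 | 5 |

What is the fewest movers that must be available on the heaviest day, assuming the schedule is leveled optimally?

Early-start (T1@1, T2@1, T3@1, T4@1, T5@1) gives peak 14: d1:14  d2:14  d3:8  d4:5  d5:0  d6:0.
Shift T2→4, T5→5.
Schedule T1@1, T2@4, T3@1, T4@1, T5@5: d1:7  d2:7  d3:6  d4:7  d5:7  d6:7 — peak 7.
Total mover-days = 41 over 6 days ⇒ peak ≥ ⌈41/6⌉ = 7, so 7 is optimal.

7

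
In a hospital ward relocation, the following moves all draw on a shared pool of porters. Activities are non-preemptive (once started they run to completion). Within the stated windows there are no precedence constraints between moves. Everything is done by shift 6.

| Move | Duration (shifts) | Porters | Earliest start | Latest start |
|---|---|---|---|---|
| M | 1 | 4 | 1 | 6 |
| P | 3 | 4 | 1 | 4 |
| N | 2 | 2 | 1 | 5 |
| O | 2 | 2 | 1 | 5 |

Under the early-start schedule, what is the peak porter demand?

12

Early-start schedule: M@1, P@1, N@1, O@1.
Load per shift: shift 1: 12, shift 2: 8, shift 3: 4, shift 4: 0, shift 5: 0, shift 6: 0.
Peak is 12.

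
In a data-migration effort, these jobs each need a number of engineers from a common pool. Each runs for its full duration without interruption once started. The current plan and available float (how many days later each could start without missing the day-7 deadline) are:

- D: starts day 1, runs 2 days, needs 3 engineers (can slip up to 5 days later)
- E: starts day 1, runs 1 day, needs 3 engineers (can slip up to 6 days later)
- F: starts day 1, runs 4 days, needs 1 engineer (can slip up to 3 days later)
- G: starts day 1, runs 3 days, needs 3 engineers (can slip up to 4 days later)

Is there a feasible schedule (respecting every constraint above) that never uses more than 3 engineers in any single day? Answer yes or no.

no

Total engineer-days = 22; over 7 days the average is 22/7 > 3, so some day must exceed 3.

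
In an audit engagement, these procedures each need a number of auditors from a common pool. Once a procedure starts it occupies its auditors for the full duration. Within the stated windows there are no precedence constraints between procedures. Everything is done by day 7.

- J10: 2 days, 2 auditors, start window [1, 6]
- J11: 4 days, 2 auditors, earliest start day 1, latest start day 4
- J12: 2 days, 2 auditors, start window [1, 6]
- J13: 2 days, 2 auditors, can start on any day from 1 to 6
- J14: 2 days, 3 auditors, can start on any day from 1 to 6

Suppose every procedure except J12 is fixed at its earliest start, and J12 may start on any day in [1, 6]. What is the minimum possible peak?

J12@1: d1:11  d2:11  d3:2  d4:2  d5:0  d6:0  d7:0 → peak 11
J12@2: d1:9  d2:11  d3:4  d4:2  d5:0  d6:0  d7:0 → peak 11
J12@3: d1:9  d2:9  d3:4  d4:4  d5:0  d6:0  d7:0 → peak 9
J12@4: d1:9  d2:9  d3:2  d4:4  d5:2  d6:0  d7:0 → peak 9
J12@5: d1:9  d2:9  d3:2  d4:2  d5:2  d6:2  d7:0 → peak 9
J12@6: d1:9  d2:9  d3:2  d4:2  d5:0  d6:2  d7:2 → peak 9
Best is J12@3, peak 9.

9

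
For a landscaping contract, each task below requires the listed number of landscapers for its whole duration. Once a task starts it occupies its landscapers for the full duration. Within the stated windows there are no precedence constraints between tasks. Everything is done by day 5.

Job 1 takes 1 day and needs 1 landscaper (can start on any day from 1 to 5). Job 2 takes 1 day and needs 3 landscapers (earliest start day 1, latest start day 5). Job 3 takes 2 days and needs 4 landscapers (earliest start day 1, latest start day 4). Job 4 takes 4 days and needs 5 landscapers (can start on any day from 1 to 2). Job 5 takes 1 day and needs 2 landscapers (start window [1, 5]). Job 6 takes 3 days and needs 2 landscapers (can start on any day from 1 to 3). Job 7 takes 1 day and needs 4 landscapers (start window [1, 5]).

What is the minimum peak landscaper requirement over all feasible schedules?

9

Early-start (Job 1@1, Job 2@1, Job 3@1, Job 4@1, Job 5@1, Job 6@1, Job 7@1) gives peak 21: d1:21  d2:11  d3:7  d4:5  d5:0.
Shift Job 1→2, Job 3→4, Job 4→2, Job 5→3.
Schedule Job 1@2, Job 2@1, Job 3@4, Job 4@2, Job 5@3, Job 6@1, Job 7@1: d1:9  d2:8  d3:9  d4:9  d5:9 — peak 9.
Total landscaper-days = 44 over 5 days ⇒ peak ≥ ⌈44/5⌉ = 9, so 9 is optimal.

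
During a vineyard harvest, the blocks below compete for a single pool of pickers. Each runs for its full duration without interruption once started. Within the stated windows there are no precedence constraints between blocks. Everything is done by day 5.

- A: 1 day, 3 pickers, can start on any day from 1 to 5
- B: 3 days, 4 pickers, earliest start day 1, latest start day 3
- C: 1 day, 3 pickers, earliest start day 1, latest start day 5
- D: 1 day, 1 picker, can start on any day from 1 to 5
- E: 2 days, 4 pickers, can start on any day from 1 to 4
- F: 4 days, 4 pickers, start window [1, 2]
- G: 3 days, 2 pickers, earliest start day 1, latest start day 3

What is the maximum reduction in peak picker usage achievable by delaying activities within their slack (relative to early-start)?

11

Early-start peak: d1:21  d2:14  d3:10  d4:4  d5:0 ⇒ 21.
Leveled (A@1, B@1, C@1, D@2, E@4, F@2, G@3): d1:10  d2:9  d3:10  d4:10  d5:10 ⇒ 10.
Reduction 21 − 10 = 11.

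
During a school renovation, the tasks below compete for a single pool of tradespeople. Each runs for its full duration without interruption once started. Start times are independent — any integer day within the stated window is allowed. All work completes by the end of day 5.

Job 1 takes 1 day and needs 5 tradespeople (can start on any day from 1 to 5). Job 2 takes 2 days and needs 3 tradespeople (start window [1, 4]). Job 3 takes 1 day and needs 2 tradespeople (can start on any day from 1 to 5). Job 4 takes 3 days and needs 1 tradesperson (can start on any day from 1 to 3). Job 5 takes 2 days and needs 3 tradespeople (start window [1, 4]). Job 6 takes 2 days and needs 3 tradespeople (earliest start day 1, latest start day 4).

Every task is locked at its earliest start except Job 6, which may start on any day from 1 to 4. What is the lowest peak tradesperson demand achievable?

Job 6@1: d1:17  d2:10  d3:1  d4:0  d5:0 → peak 17
Job 6@2: d1:14  d2:10  d3:4  d4:0  d5:0 → peak 14
Job 6@3: d1:14  d2:7  d3:4  d4:3  d5:0 → peak 14
Job 6@4: d1:14  d2:7  d3:1  d4:3  d5:3 → peak 14
Best is Job 6@2, peak 14.

14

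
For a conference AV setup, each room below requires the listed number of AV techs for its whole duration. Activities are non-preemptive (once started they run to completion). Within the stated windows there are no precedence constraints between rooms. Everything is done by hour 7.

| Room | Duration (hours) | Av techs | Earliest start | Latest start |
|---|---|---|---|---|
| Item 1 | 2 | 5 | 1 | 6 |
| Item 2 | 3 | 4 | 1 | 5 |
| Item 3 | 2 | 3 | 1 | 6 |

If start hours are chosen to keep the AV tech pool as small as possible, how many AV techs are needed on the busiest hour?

5

Early-start (Item 1@1, Item 2@1, Item 3@1) gives peak 12: h1:12  h2:12  h3:4  h4:0  h5:0  h6:0  h7:0.
Shift Item 2→3, Item 3→6.
Schedule Item 1@1, Item 2@3, Item 3@6: h1:5  h2:5  h3:4  h4:4  h5:4  h6:3  h7:3 — peak 5.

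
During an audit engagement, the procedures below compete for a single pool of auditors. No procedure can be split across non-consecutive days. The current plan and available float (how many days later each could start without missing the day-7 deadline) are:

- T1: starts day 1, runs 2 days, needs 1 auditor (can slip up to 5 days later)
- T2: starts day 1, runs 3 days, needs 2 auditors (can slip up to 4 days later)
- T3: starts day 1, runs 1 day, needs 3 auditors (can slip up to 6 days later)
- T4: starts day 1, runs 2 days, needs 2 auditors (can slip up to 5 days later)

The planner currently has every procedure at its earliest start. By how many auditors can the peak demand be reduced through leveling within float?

5

Early-start peak: d1:8  d2:5  d3:2  d4:0  d5:0  d6:0  d7:0 ⇒ 8.
Leveled (T1@1, T2@1, T3@4, T4@5): d1:3  d2:3  d3:2  d4:3  d5:2  d6:2  d7:0 ⇒ 3.
Reduction 8 − 3 = 5.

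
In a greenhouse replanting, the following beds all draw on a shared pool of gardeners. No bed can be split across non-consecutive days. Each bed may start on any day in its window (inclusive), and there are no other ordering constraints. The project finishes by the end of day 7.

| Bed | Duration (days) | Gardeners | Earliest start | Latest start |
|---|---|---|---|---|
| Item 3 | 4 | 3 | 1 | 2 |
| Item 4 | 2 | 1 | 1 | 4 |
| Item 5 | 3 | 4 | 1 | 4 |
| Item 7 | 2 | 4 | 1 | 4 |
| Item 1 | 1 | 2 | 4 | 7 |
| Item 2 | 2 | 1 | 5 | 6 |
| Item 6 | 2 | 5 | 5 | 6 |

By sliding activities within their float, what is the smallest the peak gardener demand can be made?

Early-start (Item 3@1, Item 4@1, Item 5@1, Item 7@1, Item 1@4, Item 2@5, Item 6@5) gives peak 12: d1:12  d2:12  d3:7  d4:5  d5:6  d6:6  d7:0.
Shift Item 7→4, Item 1→5, Item 6→6.
Schedule Item 3@1, Item 4@1, Item 5@1, Item 7@4, Item 1@5, Item 2@5, Item 6@6: d1:8  d2:8  d3:7  d4:7  d5:7  d6:6  d7:5 — peak 8.

8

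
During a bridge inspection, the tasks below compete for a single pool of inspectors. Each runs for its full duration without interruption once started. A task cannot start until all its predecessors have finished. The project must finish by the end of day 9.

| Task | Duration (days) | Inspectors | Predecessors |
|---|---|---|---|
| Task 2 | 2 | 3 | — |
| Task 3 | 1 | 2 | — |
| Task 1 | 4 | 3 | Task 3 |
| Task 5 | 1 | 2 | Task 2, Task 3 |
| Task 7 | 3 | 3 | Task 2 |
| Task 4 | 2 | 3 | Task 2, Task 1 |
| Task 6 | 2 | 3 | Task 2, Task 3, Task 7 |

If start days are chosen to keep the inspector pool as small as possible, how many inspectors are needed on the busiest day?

Early-start (Task 2@1, Task 3@1, Task 1@2, Task 5@3, Task 7@3, Task 4@6, Task 6@6) gives peak 8: d1:5  d2:6  d3:8  d4:6  d5:6  d6:6  d7:6  d8:0  d9:0.
Shift Task 7→4, Task 6→7.
Schedule Task 2@1, Task 3@1, Task 1@2, Task 5@3, Task 7@4, Task 4@6, Task 6@7: d1:5  d2:6  d3:5  d4:6  d5:6  d6:6  d7:6  d8:3  d9:0 — peak 6.

6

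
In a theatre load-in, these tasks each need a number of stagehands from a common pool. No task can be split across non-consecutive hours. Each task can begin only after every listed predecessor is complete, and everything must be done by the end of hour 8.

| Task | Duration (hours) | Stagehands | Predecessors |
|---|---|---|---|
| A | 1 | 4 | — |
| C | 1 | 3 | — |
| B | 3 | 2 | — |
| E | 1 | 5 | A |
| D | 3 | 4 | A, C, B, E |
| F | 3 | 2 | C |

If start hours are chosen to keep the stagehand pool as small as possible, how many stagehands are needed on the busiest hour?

Early-start (A@1, C@1, B@1, E@2, D@4, F@2) gives peak 9: h1:9  h2:9  h3:4  h4:6  h5:4  h6:4  h7:0  h8:0.
Shift C→2, E→4, D→5, F→5.
Schedule A@1, C@2, B@1, E@4, D@5, F@5: h1:6  h2:5  h3:2  h4:5  h5:6  h6:6  h7:6  h8:0 — peak 6.

6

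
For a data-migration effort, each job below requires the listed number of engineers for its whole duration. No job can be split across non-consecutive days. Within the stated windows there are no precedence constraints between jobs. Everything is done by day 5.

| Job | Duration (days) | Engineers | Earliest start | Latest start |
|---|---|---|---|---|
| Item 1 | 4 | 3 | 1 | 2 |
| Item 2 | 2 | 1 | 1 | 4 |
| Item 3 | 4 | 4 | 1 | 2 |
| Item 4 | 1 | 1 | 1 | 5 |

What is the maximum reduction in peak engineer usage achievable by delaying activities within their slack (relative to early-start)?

1

Early-start peak: d1:9  d2:8  d3:7  d4:7  d5:0 ⇒ 9.
Leveled (Item 1@1, Item 2@1, Item 3@1, Item 4@3): d1:8  d2:8  d3:8  d4:7  d5:0 ⇒ 8.
Reduction 9 − 8 = 1.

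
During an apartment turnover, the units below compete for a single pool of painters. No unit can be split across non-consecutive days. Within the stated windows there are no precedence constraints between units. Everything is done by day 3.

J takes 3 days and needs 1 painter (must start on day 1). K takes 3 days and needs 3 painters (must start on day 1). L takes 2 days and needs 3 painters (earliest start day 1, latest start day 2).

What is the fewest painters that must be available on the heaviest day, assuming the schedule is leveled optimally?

7

Schedule J@1, K@1, L@1: d1:7  d2:7  d3:4 — peak 7.
No arrangement of the 2 feasible schedules does better.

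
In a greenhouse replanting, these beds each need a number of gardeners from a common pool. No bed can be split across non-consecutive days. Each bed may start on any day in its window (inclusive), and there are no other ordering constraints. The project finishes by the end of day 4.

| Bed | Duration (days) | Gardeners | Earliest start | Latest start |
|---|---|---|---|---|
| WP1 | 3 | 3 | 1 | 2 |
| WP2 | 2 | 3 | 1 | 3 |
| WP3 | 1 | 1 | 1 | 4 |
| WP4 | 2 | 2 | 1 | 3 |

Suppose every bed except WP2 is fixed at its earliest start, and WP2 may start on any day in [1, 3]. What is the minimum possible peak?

6

WP2@1: d1:9  d2:8  d3:3  d4:0 → peak 9
WP2@2: d1:6  d2:8  d3:6  d4:0 → peak 8
WP2@3: d1:6  d2:5  d3:6  d4:3 → peak 6
Best is WP2@3, peak 6.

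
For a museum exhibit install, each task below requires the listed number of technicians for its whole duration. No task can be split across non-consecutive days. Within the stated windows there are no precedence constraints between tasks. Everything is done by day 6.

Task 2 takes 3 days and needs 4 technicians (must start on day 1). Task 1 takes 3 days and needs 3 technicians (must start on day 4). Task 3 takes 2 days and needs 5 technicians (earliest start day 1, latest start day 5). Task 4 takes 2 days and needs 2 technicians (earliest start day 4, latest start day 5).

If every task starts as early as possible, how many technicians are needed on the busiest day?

Early-start schedule: Task 2@1, Task 1@4, Task 3@1, Task 4@4.
Load per day: day 1: 9, day 2: 9, day 3: 4, day 4: 5, day 5: 5, day 6: 3.
Peak is 9.

9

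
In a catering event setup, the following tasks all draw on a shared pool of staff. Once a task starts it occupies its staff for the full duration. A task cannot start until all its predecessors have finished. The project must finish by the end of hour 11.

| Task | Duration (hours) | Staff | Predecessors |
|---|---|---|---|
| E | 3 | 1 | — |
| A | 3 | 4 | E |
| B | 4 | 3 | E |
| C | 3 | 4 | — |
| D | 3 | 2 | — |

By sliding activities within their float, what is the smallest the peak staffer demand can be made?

Early-start (E@1, A@4, B@4, C@1, D@1) gives peak 7: h1:7  h2:7  h3:7  h4:7  h5:7  h6:7  h7:3  h8:0  h9:0  h10:0  h11:0.
Shift B→7, D→7.
Schedule E@1, A@4, B@7, C@1, D@7: h1:5  h2:5  h3:5  h4:4  h5:4  h6:4  h7:5  h8:5  h9:5  h10:3  h11:0 — peak 5.
Total staffer-hours = 45 over 11 hours ⇒ peak ≥ ⌈45/11⌉ = 5, so 5 is optimal.

5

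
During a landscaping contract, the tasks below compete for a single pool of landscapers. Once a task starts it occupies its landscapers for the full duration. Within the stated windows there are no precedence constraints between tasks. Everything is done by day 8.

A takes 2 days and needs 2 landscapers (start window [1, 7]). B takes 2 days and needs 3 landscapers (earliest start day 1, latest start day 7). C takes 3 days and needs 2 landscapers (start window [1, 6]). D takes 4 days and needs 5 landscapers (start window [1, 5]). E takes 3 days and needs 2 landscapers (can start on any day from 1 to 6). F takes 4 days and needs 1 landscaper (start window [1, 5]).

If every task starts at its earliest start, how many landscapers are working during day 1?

15

At early start, day 1 has: A, B, C, D, E, F.
Demand: 2 + 3 + 2 + 5 + 2 + 1 = 15.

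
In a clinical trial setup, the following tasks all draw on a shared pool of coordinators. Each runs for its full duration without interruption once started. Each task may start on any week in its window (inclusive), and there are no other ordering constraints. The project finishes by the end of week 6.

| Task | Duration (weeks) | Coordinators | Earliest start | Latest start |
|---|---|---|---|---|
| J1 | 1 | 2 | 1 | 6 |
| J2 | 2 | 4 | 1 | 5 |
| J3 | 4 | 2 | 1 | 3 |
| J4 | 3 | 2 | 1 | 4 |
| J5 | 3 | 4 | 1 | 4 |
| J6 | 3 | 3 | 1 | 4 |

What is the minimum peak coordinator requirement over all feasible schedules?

8

Early-start (J1@1, J2@1, J3@1, J4@1, J5@1, J6@1) gives peak 17: w1:17  w2:15  w3:11  w4:2  w5:0  w6:0.
Shift J2→5, J4→2, J6→4.
Schedule J1@1, J2@5, J3@1, J4@2, J5@1, J6@4: w1:8  w2:8  w3:8  w4:7  w5:7  w6:7 — peak 8.
Total coordinator-weeks = 45 over 6 weeks ⇒ peak ≥ ⌈45/6⌉ = 8, so 8 is optimal.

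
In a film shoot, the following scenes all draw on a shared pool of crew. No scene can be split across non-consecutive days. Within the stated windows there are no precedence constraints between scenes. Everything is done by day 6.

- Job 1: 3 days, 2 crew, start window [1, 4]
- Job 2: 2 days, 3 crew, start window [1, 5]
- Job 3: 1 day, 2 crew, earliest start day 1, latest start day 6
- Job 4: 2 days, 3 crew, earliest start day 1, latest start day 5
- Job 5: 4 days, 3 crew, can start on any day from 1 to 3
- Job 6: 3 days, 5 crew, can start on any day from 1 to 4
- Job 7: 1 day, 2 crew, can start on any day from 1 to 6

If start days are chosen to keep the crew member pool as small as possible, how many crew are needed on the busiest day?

Early-start (Job 1@1, Job 2@1, Job 3@1, Job 4@1, Job 5@1, Job 6@1, Job 7@1) gives peak 20: d1:20  d2:16  d3:10  d4:3  d5:0  d6:0.
Shift Job 4→2, Job 5→3, Job 6→4.
Schedule Job 1@1, Job 2@1, Job 3@1, Job 4@2, Job 5@3, Job 6@4, Job 7@1: d1:9  d2:8  d3:8  d4:8  d5:8  d6:8 — peak 9.
Total crew member-days = 49 over 6 days ⇒ peak ≥ ⌈49/6⌉ = 9, so 9 is optimal.

9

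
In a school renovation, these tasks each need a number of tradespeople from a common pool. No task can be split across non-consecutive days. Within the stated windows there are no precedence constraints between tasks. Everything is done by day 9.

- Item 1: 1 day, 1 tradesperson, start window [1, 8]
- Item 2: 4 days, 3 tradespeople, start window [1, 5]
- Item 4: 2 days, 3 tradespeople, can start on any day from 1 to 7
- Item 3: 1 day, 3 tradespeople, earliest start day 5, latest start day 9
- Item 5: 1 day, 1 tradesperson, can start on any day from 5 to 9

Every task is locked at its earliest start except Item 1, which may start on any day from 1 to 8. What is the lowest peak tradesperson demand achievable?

6

Item 1@1: d1:7  d2:6  d3:3  d4:3  d5:4  d6:0  d7:0  d8:0  d9:0 → peak 7
Item 1@2: d1:6  d2:7  d3:3  d4:3  d5:4  d6:0  d7:0  d8:0  d9:0 → peak 7
Item 1@3: d1:6  d2:6  d3:4  d4:3  d5:4  d6:0  d7:0  d8:0  d9:0 → peak 6
Item 1@4: d1:6  d2:6  d3:3  d4:4  d5:4  d6:0  d7:0  d8:0  d9:0 → peak 6
Item 1@5: d1:6  d2:6  d3:3  d4:3  d5:5  d6:0  d7:0  d8:0  d9:0 → peak 6
Item 1@6: d1:6  d2:6  d3:3  d4:3  d5:4  d6:1  d7:0  d8:0  d9:0 → peak 6
Item 1@7: d1:6  d2:6  d3:3  d4:3  d5:4  d6:0  d7:1  d8:0  d9:0 → peak 6
Item 1@8: d1:6  d2:6  d3:3  d4:3  d5:4  d6:0  d7:0  d8:1  d9:0 → peak 6
Best is Item 1@3, peak 6.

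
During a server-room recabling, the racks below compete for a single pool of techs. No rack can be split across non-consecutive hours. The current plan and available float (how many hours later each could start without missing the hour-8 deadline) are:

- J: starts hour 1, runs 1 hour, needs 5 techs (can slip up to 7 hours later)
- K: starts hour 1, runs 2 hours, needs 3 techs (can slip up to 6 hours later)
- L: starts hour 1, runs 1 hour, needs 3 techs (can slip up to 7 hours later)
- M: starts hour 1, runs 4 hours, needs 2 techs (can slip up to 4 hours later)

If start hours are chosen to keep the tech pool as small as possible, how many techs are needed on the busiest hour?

5

Early-start (J@1, K@1, L@1, M@1) gives peak 13: h1:13  h2:5  h3:2  h4:2  h5:0  h6:0  h7:0  h8:0.
Shift K→2, L→4, M→2.
Schedule J@1, K@2, L@4, M@2: h1:5  h2:5  h3:5  h4:5  h5:2  h6:0  h7:0  h8:0 — peak 5.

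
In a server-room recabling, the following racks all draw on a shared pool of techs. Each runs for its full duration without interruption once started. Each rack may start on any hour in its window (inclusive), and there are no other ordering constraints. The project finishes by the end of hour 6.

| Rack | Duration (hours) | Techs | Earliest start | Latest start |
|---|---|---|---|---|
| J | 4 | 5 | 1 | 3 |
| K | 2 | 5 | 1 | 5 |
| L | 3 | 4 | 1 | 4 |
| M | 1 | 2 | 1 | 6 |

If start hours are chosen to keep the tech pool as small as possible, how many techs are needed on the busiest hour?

9

Early-start (J@1, K@1, L@1, M@1) gives peak 16: h1:16  h2:14  h3:9  h4:5  h5:0  h6:0.
Shift K→5, M→4.
Schedule J@1, K@5, L@1, M@4: h1:9  h2:9  h3:9  h4:7  h5:5  h6:5 — peak 9.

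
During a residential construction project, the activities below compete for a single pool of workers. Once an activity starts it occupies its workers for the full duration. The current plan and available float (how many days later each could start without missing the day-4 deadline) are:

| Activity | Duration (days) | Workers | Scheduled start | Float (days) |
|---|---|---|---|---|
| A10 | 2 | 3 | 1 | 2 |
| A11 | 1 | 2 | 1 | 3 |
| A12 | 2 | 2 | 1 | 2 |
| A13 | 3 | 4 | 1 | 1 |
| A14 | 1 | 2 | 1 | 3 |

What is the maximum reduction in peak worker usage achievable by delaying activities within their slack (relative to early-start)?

6

Early-start peak: d1:13  d2:9  d3:4  d4:0 ⇒ 13.
Leveled (A10@1, A11@1, A12@3, A13@2, A14@1): d1:7  d2:7  d3:6  d4:6 ⇒ 7.
Reduction 13 − 7 = 6.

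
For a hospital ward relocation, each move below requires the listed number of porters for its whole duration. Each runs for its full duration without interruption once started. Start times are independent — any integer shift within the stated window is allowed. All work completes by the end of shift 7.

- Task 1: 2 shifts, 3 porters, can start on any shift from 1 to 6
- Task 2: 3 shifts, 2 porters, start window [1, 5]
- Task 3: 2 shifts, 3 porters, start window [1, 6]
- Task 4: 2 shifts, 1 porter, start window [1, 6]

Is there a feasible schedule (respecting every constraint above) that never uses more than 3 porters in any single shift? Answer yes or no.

Schedule Task 1@1, Task 2@3, Task 3@6, Task 4@3: s1:3  s2:3  s3:3  s4:3  s5:2  s6:3  s7:3 — peak 3 ≤ 3.

yes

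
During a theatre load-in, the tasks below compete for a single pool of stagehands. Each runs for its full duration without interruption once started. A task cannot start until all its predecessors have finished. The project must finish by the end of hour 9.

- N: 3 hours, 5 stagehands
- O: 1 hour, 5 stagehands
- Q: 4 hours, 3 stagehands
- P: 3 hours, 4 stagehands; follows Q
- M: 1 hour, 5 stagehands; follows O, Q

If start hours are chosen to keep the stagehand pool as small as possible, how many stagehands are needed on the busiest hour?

8

Early-start (N@1, O@1, Q@1, P@5, M@5) gives peak 13: h1:13  h2:8  h3:8  h4:3  h5:9  h6:4  h7:4  h8:0  h9:0.
Shift O→4, M→8.
Schedule N@1, O@4, Q@1, P@5, M@8: h1:8  h2:8  h3:8  h4:8  h5:4  h6:4  h7:4  h8:5  h9:0 — peak 8.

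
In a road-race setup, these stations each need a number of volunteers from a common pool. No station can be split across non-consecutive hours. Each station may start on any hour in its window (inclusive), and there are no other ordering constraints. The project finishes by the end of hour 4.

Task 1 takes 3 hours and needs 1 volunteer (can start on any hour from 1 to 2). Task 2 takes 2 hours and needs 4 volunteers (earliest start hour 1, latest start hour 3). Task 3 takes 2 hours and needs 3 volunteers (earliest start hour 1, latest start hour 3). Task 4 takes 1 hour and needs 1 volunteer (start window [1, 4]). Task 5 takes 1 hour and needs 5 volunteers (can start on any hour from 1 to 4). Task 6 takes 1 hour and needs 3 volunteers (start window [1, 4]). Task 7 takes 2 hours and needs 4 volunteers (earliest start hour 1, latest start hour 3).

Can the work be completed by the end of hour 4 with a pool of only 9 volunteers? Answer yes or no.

yes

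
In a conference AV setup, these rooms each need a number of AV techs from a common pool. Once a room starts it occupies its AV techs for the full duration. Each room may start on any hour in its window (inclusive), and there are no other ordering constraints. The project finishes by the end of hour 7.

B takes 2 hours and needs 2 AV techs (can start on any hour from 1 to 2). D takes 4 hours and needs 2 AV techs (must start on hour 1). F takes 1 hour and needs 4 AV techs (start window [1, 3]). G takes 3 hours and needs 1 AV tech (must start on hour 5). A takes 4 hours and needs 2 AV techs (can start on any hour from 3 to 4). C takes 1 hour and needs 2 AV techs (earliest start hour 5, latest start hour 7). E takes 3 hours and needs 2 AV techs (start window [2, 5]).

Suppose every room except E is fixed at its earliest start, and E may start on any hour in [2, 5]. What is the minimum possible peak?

8

E@2: h1:8  h2:6  h3:6  h4:6  h5:5  h6:3  h7:1 → peak 8
E@3: h1:8  h2:4  h3:6  h4:6  h5:7  h6:3  h7:1 → peak 8
E@4: h1:8  h2:4  h3:4  h4:6  h5:7  h6:5  h7:1 → peak 8
E@5: h1:8  h2:4  h3:4  h4:4  h5:7  h6:5  h7:3 → peak 8
Best is E@2, peak 8.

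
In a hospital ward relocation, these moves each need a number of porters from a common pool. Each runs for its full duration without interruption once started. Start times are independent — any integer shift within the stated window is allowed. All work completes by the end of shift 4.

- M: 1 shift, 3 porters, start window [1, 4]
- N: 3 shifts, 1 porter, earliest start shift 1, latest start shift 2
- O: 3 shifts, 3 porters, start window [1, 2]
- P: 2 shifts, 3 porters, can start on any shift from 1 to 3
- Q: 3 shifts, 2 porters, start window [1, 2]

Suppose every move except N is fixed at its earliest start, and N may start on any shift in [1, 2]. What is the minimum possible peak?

11

N@1: s1:12  s2:9  s3:6  s4:0 → peak 12
N@2: s1:11  s2:9  s3:6  s4:1 → peak 11
Best is N@2, peak 11.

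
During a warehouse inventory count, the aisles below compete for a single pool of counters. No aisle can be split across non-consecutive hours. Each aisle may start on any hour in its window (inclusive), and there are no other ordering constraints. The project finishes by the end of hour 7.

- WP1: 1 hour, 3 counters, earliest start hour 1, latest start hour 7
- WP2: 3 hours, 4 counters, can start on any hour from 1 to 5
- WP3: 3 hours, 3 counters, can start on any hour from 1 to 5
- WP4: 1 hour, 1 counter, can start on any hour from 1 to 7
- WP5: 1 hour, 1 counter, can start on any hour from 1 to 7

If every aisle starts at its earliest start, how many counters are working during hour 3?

7

At early start, hour 3 has: WP2, WP3.
Demand: 4 + 3 = 7.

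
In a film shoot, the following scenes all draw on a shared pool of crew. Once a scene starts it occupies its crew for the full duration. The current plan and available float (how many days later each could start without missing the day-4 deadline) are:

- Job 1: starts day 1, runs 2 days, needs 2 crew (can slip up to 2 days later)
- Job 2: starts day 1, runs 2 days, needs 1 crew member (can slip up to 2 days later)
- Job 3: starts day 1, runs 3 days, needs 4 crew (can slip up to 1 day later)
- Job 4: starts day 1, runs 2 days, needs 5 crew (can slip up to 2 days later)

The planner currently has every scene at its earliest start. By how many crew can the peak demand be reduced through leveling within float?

3

Early-start peak: d1:12  d2:12  d3:4  d4:0 ⇒ 12.
Leveled (Job 1@1, Job 2@1, Job 3@1, Job 4@3): d1:7  d2:7  d3:9  d4:5 ⇒ 9.
Reduction 12 − 9 = 3.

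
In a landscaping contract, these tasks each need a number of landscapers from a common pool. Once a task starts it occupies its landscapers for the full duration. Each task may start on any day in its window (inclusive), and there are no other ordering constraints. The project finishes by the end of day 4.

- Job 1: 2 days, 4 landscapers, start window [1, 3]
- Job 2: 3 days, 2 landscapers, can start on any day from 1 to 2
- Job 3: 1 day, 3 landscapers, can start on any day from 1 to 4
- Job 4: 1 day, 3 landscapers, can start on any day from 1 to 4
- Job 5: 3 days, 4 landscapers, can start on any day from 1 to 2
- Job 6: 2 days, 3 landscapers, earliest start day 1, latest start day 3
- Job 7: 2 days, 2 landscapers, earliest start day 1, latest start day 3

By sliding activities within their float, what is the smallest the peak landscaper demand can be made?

11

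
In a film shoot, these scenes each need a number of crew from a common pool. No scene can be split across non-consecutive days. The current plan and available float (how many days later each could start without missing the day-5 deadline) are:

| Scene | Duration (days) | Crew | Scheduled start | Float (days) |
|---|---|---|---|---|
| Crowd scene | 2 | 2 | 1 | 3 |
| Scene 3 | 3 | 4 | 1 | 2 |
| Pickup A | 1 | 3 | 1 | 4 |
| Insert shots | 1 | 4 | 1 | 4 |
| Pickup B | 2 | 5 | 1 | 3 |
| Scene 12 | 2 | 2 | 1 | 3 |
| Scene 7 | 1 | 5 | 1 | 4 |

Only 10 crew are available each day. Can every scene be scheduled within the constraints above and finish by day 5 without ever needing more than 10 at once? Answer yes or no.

yes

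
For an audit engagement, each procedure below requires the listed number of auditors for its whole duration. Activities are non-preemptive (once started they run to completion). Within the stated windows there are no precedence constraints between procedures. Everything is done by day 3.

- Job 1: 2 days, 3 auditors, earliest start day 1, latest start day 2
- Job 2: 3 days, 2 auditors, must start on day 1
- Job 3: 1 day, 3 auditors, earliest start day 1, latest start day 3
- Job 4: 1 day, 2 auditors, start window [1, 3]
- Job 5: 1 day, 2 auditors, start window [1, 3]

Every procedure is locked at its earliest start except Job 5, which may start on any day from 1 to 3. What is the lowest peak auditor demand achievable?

Job 5@1: d1:12  d2:5  d3:2 → peak 12
Job 5@2: d1:10  d2:7  d3:2 → peak 10
Job 5@3: d1:10  d2:5  d3:4 → peak 10
Best is Job 5@2, peak 10.

10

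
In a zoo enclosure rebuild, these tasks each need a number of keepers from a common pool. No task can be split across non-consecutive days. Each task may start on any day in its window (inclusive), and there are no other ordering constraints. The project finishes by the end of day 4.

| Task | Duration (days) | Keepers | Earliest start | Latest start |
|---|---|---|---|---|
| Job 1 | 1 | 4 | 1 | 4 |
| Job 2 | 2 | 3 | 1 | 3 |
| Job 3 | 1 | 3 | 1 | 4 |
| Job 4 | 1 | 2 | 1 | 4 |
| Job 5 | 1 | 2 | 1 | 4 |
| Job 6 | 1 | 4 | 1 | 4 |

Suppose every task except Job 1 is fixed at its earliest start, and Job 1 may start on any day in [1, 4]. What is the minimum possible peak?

14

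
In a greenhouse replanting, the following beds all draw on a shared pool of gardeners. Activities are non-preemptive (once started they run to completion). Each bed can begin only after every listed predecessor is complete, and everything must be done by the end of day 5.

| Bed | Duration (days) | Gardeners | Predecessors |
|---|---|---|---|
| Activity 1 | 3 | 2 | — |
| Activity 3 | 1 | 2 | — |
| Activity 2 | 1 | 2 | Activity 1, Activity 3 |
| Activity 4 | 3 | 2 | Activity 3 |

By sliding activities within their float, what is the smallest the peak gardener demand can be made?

4

Schedule Activity 1@1, Activity 3@1, Activity 2@4, Activity 4@2: d1:4  d2:4  d3:4  d4:4  d5:0 — peak 4.
Total gardener-days = 16 over 5 days ⇒ peak ≥ ⌈16/5⌉ = 4, so 4 is optimal.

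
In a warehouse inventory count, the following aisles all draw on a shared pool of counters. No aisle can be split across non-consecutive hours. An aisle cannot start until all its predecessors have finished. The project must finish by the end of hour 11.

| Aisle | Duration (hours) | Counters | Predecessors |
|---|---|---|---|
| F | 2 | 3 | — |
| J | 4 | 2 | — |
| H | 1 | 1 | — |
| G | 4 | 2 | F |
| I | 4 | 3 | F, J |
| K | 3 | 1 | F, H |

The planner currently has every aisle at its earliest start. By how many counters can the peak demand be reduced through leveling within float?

2

Early-start peak: h1:6  h2:5  h3:5  h4:5  h5:6  h6:5  h7:3  h8:3  h9:0  h10:0  h11:0 ⇒ 6.
Leveled (F@1, J@3, H@1, G@3, I@7, K@7): h1:4  h2:3  h3:4  h4:4  h5:4  h6:4  h7:4  h8:4  h9:4  h10:3  h11:0 ⇒ 4.
Reduction 6 − 4 = 2.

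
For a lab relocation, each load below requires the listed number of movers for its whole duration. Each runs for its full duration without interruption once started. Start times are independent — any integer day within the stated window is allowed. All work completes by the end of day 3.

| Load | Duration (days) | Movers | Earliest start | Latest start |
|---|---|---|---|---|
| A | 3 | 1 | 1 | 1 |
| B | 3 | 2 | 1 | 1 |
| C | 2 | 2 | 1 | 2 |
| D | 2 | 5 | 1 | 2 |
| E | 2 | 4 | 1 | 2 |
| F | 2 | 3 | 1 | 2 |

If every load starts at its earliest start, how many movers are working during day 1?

17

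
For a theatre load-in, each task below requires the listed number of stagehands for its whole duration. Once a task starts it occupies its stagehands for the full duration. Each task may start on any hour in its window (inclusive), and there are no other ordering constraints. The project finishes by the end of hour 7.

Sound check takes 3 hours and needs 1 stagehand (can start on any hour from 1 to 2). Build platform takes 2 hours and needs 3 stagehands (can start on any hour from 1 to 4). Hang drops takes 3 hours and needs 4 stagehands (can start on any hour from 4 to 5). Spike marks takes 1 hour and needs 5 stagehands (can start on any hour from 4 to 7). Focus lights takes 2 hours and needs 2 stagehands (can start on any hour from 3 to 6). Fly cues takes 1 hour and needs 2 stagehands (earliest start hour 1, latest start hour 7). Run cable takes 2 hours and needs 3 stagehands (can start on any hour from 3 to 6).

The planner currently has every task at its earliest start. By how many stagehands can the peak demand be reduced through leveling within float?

7

Early-start peak: h1:6  h2:4  h3:6  h4:14  h5:4  h6:4  h7:0 ⇒ 14.
Leveled (Sound check@1, Build platform@1, Hang drops@4, Spike marks@7, Focus lights@3, Fly cues@1, Run cable@5): h1:6  h2:4  h3:3  h4:6  h5:7  h6:7  h7:5 ⇒ 7.
Reduction 14 − 7 = 7.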